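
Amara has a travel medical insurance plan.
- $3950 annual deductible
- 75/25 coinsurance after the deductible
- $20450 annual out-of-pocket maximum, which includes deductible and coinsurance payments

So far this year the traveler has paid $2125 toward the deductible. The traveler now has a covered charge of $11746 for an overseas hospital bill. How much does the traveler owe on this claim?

$4305.25

Remaining deductible: $3950 − $2125 = $1825.
After the $1825 deductible portion, $11746 − $1825 = $9921 is subject to coinsurance.
25% of $9921 = $2480.25 falls to the traveler.
So the traveler owes $1825 + $2480.25 = $4305.25 before any cap.
Total out-of-pocket so far would be $2125 + $4305.25 = $6430.25, below the $20450 cap — no reduction.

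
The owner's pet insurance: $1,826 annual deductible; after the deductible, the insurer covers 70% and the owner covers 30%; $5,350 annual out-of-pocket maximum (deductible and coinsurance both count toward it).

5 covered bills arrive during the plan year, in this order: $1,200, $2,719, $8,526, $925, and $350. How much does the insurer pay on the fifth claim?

Bill 1, $1,200: fully absorbed by the deductible. Owner pays $1,200; OOP now $1,200. Insurer: $1,200 − $1,200 = $0.
Bill 2, $2,719: deductible takes $626, $2,093 remains; 30% of $2,093 = $627.90. Owner pays $1,253.90; OOP now $2,453.90. Plan pays $2,719 − $1,253.90 = $1,465.10.
Bill 3, $8,526: deductible already satisfied, so owner's share is 30% × $8,526 = $2,557.80. Cost to owner: $2,557.80. OOP to date $5,011.70. Plan pays $8,526 − $2,557.80 = $5,968.20.
Bill 4, $925: deductible already satisfied, so owner's share is 30% × $925 = $277.50. Cost to owner: $277.50. OOP to date $5,289.20. Plan pays $925 − $277.50 = $647.50.
Bill 5, $350: deductible already satisfied, so owner's share is 30% × $350 = $105. OOP would hit $5,394.20 > $5,350, so the cap limits the owner to $5,350 − $5,289.20 = $60.80. Plan pays $350 − $60.80 = $289.20.

$289.20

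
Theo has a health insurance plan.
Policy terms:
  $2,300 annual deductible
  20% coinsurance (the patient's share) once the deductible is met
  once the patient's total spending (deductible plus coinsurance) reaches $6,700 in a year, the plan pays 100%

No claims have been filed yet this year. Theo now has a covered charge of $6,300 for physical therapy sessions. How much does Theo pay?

The full $2,300 deductible is still open; $2,300 of this bill applies to it.
After the $2,300 deductible portion, $6,300 − $2,300 = $4,000 is subject to coinsurance.
Patient's 20% share of $4,000 is $800.
That puts the patient's cost at $2,300 + $800 = $3,100 before any cap.
Cumulative spending $0 + $3,100 = $3,100 stays under the $6,700 maximum.

$3,100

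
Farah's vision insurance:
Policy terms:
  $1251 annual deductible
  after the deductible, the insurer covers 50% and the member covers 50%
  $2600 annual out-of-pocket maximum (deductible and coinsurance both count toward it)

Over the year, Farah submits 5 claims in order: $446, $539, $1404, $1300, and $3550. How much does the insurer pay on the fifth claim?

Bill 1, $446: all of it applies to the deductible. Member pays $446; OOP now $446. Insurer: $446 − $446 = $0.
Bill 2, $539: entire amount goes to the deductible. Cost to member: $539. OOP to date $985. Insurer: $539 − $539 = $0.
Bill 3, $1404: deductible takes $266, $1138 remains; member's 50% is $569. Member owes $835 (running OOP $1820). Insurer: $1404 − $835 = $569.
Bill 4, $1300: 50% coinsurance on $1300 = $650. Member pays $650; OOP now $2470. Plan pays $1300 − $650 = $650.
Bill 5, $3550: deductible met; 50% of $3550 = $1775. That would push OOP to $4245, over the $2600 cap, so member pays $2600 − $2470 = $130. Insurer: $3550 − $130 = $3420.

$3420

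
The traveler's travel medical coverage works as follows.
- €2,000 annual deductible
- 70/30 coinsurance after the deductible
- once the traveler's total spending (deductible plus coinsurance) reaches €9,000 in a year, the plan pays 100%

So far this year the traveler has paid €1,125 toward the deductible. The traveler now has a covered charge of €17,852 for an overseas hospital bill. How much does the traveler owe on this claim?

€5,968.10

Deductible still to meet: €2,000 − €1,125 = €875.
That leaves €17,852 − €875 = €16,977 for coinsurance.
Coinsurance: €16,977 × 30% = €5,093.10.
That puts the traveler's cost at €875 + €5,093.10 = €5,968.10 before any cap.
Total out-of-pocket so far would be €1,125 + €5,968.10 = €7,093.10, below the €9,000 cap — no reduction.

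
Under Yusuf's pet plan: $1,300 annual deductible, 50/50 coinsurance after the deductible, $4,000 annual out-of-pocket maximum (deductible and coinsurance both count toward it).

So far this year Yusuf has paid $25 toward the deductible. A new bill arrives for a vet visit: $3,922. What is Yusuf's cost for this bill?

Deductible still to meet: $1,300 − $25 = $1,275.
The remaining $2,647 (= $3,922 − $1,275) moves to coinsurance.
50% of $2,647 = $1,323.50 falls to the owner.
That puts the owner's cost at $1,275 + $1,323.50 = $2,598.50 before any cap.
Cumulative spending $25 + $2,598.50 = $2,623.50 stays under the $4,000 maximum.

$2,598.50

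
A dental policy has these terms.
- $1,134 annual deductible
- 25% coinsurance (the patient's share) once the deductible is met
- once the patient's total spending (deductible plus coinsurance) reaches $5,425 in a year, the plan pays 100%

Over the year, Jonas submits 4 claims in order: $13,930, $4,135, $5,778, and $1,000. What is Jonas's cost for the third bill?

$58.25

Bill 1, $13,930: $1,134 finishes the deductible; $12,796 goes to coinsurance; coinsurance $12,796 × 25% = $3,199. Cost to patient: $4,333. OOP to date $4,333.
Bill 2, $4,135: 25% coinsurance on $4,135 = $1,033.75. Patient pays $1,033.75; OOP now $5,366.75.
Bill 3, $5,778: deductible met; 25% of $5,778 = $1,444.50. Adding that to $5,366.75 gives $6,811.25, past the $5,425 cap; patient pays only $5,425 − $5,366.75 = $58.25.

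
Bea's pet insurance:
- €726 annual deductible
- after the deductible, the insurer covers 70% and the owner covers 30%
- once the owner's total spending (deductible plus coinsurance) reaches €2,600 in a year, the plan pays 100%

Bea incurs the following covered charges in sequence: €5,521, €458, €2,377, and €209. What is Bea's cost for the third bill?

#1 (€5,521): deductible takes €726, €4,795 remains; owner's 30% is €1,438.50. Owner pays €2,164.50; OOP now €2,164.50.
#2 (€458): deductible already satisfied, so owner's share is 30% × €458 = €137.40. Owner pays €137.40; OOP now €2,301.90.
#3 (€2,377): deductible already satisfied, so owner's share is 30% × €2,377 = €713.10. That would push OOP to €3,015, over the €2,600 cap, so owner pays €2,600 − €2,301.90 = €298.10.

€298.10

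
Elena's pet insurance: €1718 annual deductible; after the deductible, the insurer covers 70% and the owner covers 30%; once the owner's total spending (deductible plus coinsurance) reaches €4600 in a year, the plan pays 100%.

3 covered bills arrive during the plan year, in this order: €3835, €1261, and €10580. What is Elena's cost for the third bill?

€1868.60

Bill 1, €3835: €1718 finishes the deductible; €2117 goes to coinsurance; 30% of €2117 = €635.10. Owner owes €2353.10 (running OOP €2353.10).
Bill 2, €1261: deductible already satisfied, so owner's share is 30% × €1261 = €378.30. Owner pays €378.30; OOP now €2731.40.
Bill 3, €10580: deductible already satisfied, so owner's share is 30% × €10580 = €3174. Adding that to €2731.40 gives €5905.40, past the €4600 cap; owner pays only €4600 − €2731.40 = €1868.60.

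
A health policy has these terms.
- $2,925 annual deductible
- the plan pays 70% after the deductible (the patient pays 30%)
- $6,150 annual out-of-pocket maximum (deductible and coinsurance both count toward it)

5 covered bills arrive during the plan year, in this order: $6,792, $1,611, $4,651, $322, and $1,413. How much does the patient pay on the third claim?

$1,395.30

Claim 1 ($6,792): $2,925 to deductible, leaving $3,867; coinsurance $3,867 × 30% = $1,160.10. Patient pays $4,085.10; OOP now $4,085.10.
Claim 2 ($1,611): 30% coinsurance on $1,611 = $483.30. Cost to patient: $483.30. OOP to date $4,568.40.
Claim 3 ($4,651): deductible already satisfied, so patient's share is 30% × $4,651 = $1,395.30. Patient pays $1,395.30; OOP now $5,963.70.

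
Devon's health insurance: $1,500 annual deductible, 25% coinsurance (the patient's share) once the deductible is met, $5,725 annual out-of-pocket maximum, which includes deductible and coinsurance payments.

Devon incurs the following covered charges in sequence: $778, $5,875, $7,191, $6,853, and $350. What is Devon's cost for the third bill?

$1,797.75

#1 ($778): all of it applies to the deductible. Patient owes $778 (running OOP $778).
#2 ($5,875): deductible takes $722, $5,153 remains; patient's 25% is $1,288.25. Patient pays $2,010.25; OOP now $2,788.25.
#3 ($7,191): deductible met; 25% of $7,191 = $1,797.75. Cost to patient: $1,797.75. OOP to date $4,586.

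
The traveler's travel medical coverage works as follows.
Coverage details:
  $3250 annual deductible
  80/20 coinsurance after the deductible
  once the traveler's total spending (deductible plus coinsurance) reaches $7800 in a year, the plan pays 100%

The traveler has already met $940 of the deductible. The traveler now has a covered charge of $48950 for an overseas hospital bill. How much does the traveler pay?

$6860

$940 of the $3250 deductible is already met, leaving $2310.
After the $2310 deductible portion, $48950 − $2310 = $46640 is subject to coinsurance.
Coinsurance: $46640 × 20% = $9328.
That puts the traveler's cost at $2310 + $9328 = $11638 before any cap.
Adding $11638 to the $940 already spent would give $12578, which exceeds the $7800 cap; the traveler pays just $7800 − $940 = $6860.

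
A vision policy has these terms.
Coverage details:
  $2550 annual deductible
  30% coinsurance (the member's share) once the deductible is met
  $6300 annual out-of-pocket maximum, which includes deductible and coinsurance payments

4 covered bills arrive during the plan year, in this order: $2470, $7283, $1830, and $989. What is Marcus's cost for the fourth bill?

Bill 1, $2470: fully absorbed by the deductible. Member pays $2470; OOP now $2470.
Bill 2, $7283: $80 to deductible, leaving $7203; 30% of $7203 = $2160.90. Member pays $2240.90; OOP now $4710.90.
Bill 3, $1830: deductible met; 30% of $1830 = $549. Member owes $549 (running OOP $5259.90).
Bill 4, $989: deductible already satisfied, so member's share is 30% × $989 = $296.70. Member pays $296.70; OOP now $5556.60.

$296.70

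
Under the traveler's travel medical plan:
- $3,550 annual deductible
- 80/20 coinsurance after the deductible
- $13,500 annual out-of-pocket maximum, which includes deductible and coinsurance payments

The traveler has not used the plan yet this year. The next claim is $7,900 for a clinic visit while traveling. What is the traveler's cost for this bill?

$4,420

Deductible not yet touched, so the first $3,550 of the bill goes to the deductible.
After the $3,550 deductible portion, $7,900 − $3,550 = $4,350 is subject to coinsurance.
Traveler's 20% share of $4,350 is $870.
So the traveler owes $3,550 + $870 = $4,420 before any cap.
Total out-of-pocket so far would be $0 + $4,420 = $4,420, below the $13,500 cap — no reduction.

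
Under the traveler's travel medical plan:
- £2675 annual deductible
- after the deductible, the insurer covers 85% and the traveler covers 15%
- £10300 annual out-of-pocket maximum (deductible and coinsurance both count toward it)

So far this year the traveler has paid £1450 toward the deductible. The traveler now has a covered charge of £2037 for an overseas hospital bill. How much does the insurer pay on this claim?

£690.20

Remaining deductible: £2675 − £1450 = £1225.
The remaining £812 (= £2037 − £1225) moves to coinsurance.
Coinsurance: £812 × 15% = £121.80.
Traveler responsibility before any cap: £1225 + £121.80 = £1346.80.
Total out-of-pocket so far would be £1450 + £1346.80 = £2796.80, below the £10300 cap — no reduction.
The insurer covers the remainder: £2037 − £1346.80 = £690.20.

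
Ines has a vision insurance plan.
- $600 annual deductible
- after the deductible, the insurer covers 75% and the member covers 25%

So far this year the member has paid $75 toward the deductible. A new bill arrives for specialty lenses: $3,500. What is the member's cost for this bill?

$1,268.75

Remaining deductible: $600 − $75 = $525.
After the $525 deductible portion, $3,500 − $525 = $2,975 is subject to coinsurance.
25% of $2,975 = $743.75 falls to the member.
So the member owes $525 + $743.75 = $1,268.75.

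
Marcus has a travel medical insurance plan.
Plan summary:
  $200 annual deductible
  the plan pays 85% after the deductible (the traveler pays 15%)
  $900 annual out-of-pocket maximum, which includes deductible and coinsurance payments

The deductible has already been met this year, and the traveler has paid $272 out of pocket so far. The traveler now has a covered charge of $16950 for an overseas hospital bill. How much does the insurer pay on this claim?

The deductible is already satisfied, so the full bill goes to coinsurance.
15% of $16950 = $2542.50 falls to the traveler.
Adding $2542.50 to the $272 already spent would give $2814.50, which exceeds the $900 cap; the traveler pays just $900 − $272 = $628.
The plan picks up $16950 − $628 = $16322.

$16322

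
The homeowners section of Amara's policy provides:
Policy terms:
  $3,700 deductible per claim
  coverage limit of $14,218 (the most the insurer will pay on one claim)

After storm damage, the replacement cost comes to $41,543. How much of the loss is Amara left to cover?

After the deductible, $41,543 − $3,700 = $37,843 remains.
$37,843 exceeds the $14,218 limit, so the insurer pays the limit: $14,218.
The homeowner bears the rest of the original loss: $41,543 − $14,218 = $27,325.

$27,325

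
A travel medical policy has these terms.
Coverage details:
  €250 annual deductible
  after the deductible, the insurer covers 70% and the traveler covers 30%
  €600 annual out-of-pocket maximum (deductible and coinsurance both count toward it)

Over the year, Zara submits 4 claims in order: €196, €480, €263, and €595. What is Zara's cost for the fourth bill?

€143.30

#1 (€196): fully absorbed by the deductible. Traveler owes €196 (running OOP €196).
#2 (€480): €54 to deductible, leaving €426; traveler's 30% is €127.80. Traveler owes €181.80 (running OOP €377.80).
#3 (€263): 30% coinsurance on €263 = €78.90. Cost to traveler: €78.90. OOP to date €456.70.
#4 (€595): deductible met; 30% of €595 = €178.50. Adding that to €456.70 gives €635.20, past the €600 cap; traveler pays only €600 − €456.70 = €143.30.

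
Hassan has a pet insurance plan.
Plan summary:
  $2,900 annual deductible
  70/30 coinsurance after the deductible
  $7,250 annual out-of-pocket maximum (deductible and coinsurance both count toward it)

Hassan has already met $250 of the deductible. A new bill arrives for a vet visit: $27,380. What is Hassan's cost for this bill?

Deductible still to meet: $2,900 − $250 = $2,650.
The remaining $24,730 (= $27,380 − $2,650) moves to coinsurance.
30% of $24,730 = $7,419 falls to the owner.
So the owner owes $2,650 + $7,419 = $10,069 before any cap.
That would bring total out-of-pocket to $10,319, past the $7,250 cap. The owner is capped at $7,250 − $250 = $7,000 on this claim.

$7,000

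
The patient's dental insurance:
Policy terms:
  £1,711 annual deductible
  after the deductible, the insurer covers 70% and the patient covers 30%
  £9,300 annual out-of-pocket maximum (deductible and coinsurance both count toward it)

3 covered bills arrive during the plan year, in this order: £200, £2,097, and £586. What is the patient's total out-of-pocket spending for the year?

£2,062.60

Claim 1 — £200: entire amount goes to the deductible. Cost to patient: £200. OOP to date £200.
Claim 2 — £2,097: deductible takes £1,511, £586 remains; patient's 30% is £175.80. Patient owes £1,686.80 (running OOP £1,886.80).
Claim 3 — £586: 30% coinsurance on £586 = £175.80. Patient owes £175.80 (running OOP £2,062.60).
Total paid by the patient: £200 + £1,686.80 + £175.80 = £2,062.60.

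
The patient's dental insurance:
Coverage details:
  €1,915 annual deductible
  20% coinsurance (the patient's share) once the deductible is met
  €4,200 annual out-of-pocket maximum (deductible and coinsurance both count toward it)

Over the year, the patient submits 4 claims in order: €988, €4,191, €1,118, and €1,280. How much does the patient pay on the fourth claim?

Claim 1 (€988): fully absorbed by the deductible. Patient pays €988; OOP now €988.
Claim 2 (€4,191): deductible takes €927, €3,264 remains; patient's 20% is €652.80. Patient pays €1,579.80; OOP now €2,567.80.
Claim 3 (€1,118): 20% coinsurance on €1,118 = €223.60. Cost to patient: €223.60. OOP to date €2,791.40.
Claim 4 (€1,280): deductible met; 20% of €1,280 = €256. Patient pays €256; OOP now €3,047.40.

€256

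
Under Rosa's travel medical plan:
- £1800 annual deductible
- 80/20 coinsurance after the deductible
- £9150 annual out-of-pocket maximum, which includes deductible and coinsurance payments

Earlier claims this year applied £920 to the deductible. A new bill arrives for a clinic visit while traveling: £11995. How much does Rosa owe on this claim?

£3103

£920 of the £1800 deductible is already met, leaving £880.
After the £880 deductible portion, £11995 − £880 = £11115 is subject to coinsurance.
Coinsurance: £11115 × 20% = £2223.
That puts the traveler's cost at £880 + £2223 = £3103 before any cap.
Year-to-date out-of-pocket becomes £920 + £3103 = £4023, still under the £9150 maximum, so no cap applies.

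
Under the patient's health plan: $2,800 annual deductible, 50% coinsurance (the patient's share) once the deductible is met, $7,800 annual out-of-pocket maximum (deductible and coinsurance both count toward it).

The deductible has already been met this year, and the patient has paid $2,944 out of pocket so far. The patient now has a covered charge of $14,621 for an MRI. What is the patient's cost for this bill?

$4,856

The deductible is already satisfied, so the full bill goes to coinsurance.
50% of $14,621 = $7,310.50 falls to the patient.
That would bring total out-of-pocket to $10,254.50, past the $7,800 cap. The patient is capped at $7,800 − $2,944 = $4,856 on this claim.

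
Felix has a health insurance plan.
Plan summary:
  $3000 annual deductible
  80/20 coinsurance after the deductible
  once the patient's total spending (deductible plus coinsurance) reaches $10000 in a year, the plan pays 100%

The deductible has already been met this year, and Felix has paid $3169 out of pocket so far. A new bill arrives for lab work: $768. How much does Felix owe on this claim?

$153.60

With the deductible met, the entire $768 is subject to coinsurance.
Patient's 20% share of $768 is $153.60.
Total out-of-pocket so far would be $3169 + $153.60 = $3322.60, below the $10000 cap — no reduction.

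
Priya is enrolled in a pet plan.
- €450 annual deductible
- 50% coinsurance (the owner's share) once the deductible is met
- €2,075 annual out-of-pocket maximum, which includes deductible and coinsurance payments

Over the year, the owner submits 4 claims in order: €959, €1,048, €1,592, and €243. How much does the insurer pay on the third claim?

Bill 1, €959: €450 to deductible, leaving €509; coinsurance €509 × 50% = €254.50. Cost to owner: €704.50. OOP to date €704.50. Insurer: €959 − €704.50 = €254.50.
Bill 2, €1,048: deductible met; 50% of €1,048 = €524. Owner pays €524; OOP now €1,228.50. Plan pays €1,048 − €524 = €524.
Bill 3, €1,592: deductible already satisfied, so owner's share is 50% × €1,592 = €796. Cost to owner: €796. OOP to date €2,024.50. Plan pays €1,592 − €796 = €796.

€796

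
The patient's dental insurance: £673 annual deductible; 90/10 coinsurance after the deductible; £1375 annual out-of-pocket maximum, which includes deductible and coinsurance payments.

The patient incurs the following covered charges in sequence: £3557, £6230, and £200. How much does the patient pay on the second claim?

£413.60

Claim 1 (£3557): £673 to deductible, leaving £2884; coinsurance £2884 × 10% = £288.40. Cost to patient: £961.40. OOP to date £961.40.
Claim 2 (£6230): deductible already satisfied, so patient's share is 10% × £6230 = £623. That would push OOP to £1584.40, over the £1375 cap, so patient pays £1375 − £961.40 = £413.60.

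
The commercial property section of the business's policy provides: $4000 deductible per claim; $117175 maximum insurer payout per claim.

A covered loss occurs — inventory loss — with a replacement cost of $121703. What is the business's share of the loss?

After the deductible, $121703 − $4000 = $117703 remains.
$117703 exceeds the $117175 limit, so the insurer pays the limit: $117175.
Out of pocket: $121703 − $117175 = $4528.

$4528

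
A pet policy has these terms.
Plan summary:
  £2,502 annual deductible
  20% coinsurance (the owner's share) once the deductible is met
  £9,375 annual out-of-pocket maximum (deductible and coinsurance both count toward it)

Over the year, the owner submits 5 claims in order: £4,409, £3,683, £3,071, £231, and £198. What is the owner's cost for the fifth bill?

Bill 1, £4,409: deductible takes £2,502, £1,907 remains; 20% of £1,907 = £381.40. Owner pays £2,883.40; OOP now £2,883.40.
Bill 2, £3,683: deductible already satisfied, so owner's share is 20% × £3,683 = £736.60. Owner pays £736.60; OOP now £3,620.
Bill 3, £3,071: 20% coinsurance on £3,071 = £614.20. Owner owes £614.20 (running OOP £4,234.20).
Bill 4, £231: deductible met; 20% of £231 = £46.20. Owner pays £46.20; OOP now £4,280.40.
Bill 5, £198: 20% coinsurance on £198 = £39.60. Cost to owner: £39.60. OOP to date £4,320.

£39.60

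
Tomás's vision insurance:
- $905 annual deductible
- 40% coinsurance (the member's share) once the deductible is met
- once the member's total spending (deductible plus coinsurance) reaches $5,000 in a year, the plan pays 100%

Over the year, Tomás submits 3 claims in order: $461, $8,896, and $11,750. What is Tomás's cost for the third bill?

$714.20

#1 ($461): fully absorbed by the deductible. Member pays $461; OOP now $461.
#2 ($8,896): $444 finishes the deductible; $8,452 goes to coinsurance; 40% of $8,452 = $3,380.80. Cost to member: $3,824.80. OOP to date $4,285.80.
#3 ($11,750): deductible met; 40% of $11,750 = $4,700. Adding that to $4,285.80 gives $8,985.80, past the $5,000 cap; member pays only $5,000 − $4,285.80 = $714.20.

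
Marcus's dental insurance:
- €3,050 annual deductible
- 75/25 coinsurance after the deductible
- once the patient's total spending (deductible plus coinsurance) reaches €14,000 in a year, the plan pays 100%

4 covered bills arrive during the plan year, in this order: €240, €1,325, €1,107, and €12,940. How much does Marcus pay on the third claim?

Bill 1, €240: entire amount goes to the deductible. Cost to patient: €240. OOP to date €240.
Bill 2, €1,325: entire amount goes to the deductible. Cost to patient: €1,325. OOP to date €1,565.
Bill 3, €1,107: entire amount goes to the deductible. Patient owes €1,107 (running OOP €2,672).

€1,107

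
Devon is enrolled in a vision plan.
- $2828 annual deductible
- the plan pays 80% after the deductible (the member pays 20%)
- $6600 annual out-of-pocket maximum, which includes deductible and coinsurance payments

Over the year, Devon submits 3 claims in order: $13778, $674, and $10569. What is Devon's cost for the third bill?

$1447.20

Claim 1 — $13778: $2828 finishes the deductible; $10950 goes to coinsurance; member's 20% is $2190. Member owes $5018 (running OOP $5018).
Claim 2 — $674: deductible met; 20% of $674 = $134.80. Cost to member: $134.80. OOP to date $5152.80.
Claim 3 — $10569: 20% coinsurance on $10569 = $2113.80. OOP would hit $7266.60 > $6600, so the cap limits the member to $6600 − $5152.80 = $1447.20.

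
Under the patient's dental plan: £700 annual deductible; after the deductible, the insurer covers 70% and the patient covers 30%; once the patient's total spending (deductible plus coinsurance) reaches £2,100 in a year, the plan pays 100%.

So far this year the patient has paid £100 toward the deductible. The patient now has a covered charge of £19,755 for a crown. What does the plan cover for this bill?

£17,755

Remaining deductible: £700 − £100 = £600.
After the £600 deductible portion, £19,755 − £600 = £19,155 is subject to coinsurance.
30% of £19,155 = £5,746.50 falls to the patient.
That puts the patient's cost at £600 + £5,746.50 = £6,346.50 before any cap.
That would bring total out-of-pocket to £6,446.50, past the £2,100 cap. The patient is capped at £2,100 − £100 = £2,000 on this claim.
The plan picks up £19,755 − £2,000 = £17,755.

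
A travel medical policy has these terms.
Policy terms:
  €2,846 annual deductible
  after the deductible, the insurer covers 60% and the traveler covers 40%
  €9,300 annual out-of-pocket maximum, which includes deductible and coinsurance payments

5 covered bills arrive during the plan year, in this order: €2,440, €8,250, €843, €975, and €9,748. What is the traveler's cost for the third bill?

Bill 1, €2,440: entire amount goes to the deductible. Cost to traveler: €2,440. OOP to date €2,440.
Bill 2, €8,250: deductible takes €406, €7,844 remains; traveler's 40% is €3,137.60. Traveler owes €3,543.60 (running OOP €5,983.60).
Bill 3, €843: deductible met; 40% of €843 = €337.20. Traveler owes €337.20 (running OOP €6,320.80).

€337.20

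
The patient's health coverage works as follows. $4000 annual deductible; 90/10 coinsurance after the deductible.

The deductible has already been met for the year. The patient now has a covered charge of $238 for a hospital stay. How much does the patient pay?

$23.80

The deductible is already satisfied, so the full bill goes to coinsurance.
10% of $238 = $23.80 falls to the patient.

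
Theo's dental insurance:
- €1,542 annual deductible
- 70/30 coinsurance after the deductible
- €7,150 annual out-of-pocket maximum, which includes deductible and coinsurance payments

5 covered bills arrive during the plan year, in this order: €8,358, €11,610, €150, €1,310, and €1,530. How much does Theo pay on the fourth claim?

Claim 1 — €8,358: €1,542 to deductible, leaving €6,816; 30% of €6,816 = €2,044.80. Patient pays €3,586.80; OOP now €3,586.80.
Claim 2 — €11,610: 30% coinsurance on €11,610 = €3,483. Patient owes €3,483 (running OOP €7,069.80).
Claim 3 — €150: 30% coinsurance on €150 = €45. Patient pays €45; OOP now €7,114.80.
Claim 4 — €1,310: deductible met; 30% of €1,310 = €393. Adding that to €7,114.80 gives €7,507.80, past the €7,150 cap; patient pays only €7,150 − €7,114.80 = €35.20.

€35.20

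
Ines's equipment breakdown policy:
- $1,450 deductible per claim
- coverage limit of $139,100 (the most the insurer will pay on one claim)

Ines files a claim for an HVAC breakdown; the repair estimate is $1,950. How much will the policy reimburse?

Less the $1,450 deductible: $1,950 − $1,450 = $500.
$500 is within the $139,100 limit, so the insurer pays $500.

$500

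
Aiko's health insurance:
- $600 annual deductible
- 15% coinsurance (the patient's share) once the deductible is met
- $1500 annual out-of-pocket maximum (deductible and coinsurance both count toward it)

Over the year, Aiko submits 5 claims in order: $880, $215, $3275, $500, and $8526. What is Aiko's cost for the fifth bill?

$259.50

#1 ($880): $600 finishes the deductible; $280 goes to coinsurance; patient's 15% is $42. Patient pays $642; OOP now $642.
#2 ($215): deductible already satisfied, so patient's share is 15% × $215 = $32.25. Patient owes $32.25 (running OOP $674.25).
#3 ($3275): deductible already satisfied, so patient's share is 15% × $3275 = $491.25. Patient pays $491.25; OOP now $1165.50.
#4 ($500): 15% coinsurance on $500 = $75. Patient pays $75; OOP now $1240.50.
#5 ($8526): deductible already satisfied, so patient's share is 15% × $8526 = $1278.90. OOP would hit $2519.40 > $1500, so the cap limits the patient to $1500 − $1240.50 = $259.50.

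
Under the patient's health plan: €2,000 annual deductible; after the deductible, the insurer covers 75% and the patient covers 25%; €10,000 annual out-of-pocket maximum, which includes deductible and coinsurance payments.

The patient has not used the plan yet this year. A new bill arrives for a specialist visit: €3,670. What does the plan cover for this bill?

€1,252.50

The full €2,000 deductible is still open; €2,000 of this bill applies to it.
That leaves €3,670 − €2,000 = €1,670 for coinsurance.
Patient's 25% share of €1,670 is €417.50.
Patient responsibility before any cap: €2,000 + €417.50 = €2,417.50.
Cumulative spending €0 + €2,417.50 = €2,417.50 stays under the €10,000 maximum.
The plan picks up €3,670 − €2,417.50 = €1,252.50.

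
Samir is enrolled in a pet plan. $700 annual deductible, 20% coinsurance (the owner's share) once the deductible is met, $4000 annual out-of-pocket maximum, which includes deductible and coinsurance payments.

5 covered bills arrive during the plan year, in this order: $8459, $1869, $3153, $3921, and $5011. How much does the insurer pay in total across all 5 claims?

$18413

Bill 1, $8459: deductible takes $700, $7759 remains; 20% of $7759 = $1551.80. Cost to owner: $2251.80. OOP to date $2251.80. Insurer: $8459 − $2251.80 = $6207.20.
Bill 2, $1869: deductible already satisfied, so owner's share is 20% × $1869 = $373.80. Owner owes $373.80 (running OOP $2625.60). Insurer: $1869 − $373.80 = $1495.20.
Bill 3, $3153: deductible already satisfied, so owner's share is 20% × $3153 = $630.60. Owner owes $630.60 (running OOP $3256.20). Insurer: $3153 − $630.60 = $2522.40.
Bill 4, $3921: 20% coinsurance on $3921 = $784.20. Adding that to $3256.20 gives $4040.40, past the $4000 cap; owner pays only $4000 − $3256.20 = $743.80. Plan pays $3921 − $743.80 = $3177.20.
Bill 5, $5011: deductible met; 20% of $5011 = $1002.20. Adding that to $4000 gives $5002.20, past the $4000 cap; owner pays only $4000 − $4000 = $0. Insurer: $5011 − $0 = $5011.
Insurer total = bills − owner's total = $22413 − $4000 = $18413.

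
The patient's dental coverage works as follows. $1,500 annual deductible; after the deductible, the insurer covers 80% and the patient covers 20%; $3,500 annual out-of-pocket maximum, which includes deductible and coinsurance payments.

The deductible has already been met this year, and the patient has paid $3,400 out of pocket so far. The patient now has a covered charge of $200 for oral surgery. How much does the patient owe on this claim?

With the deductible met, the entire $200 is subject to coinsurance.
Patient's 20% share of $200 is $40.
Cumulative spending $3,400 + $40 = $3,440 stays under the $3,500 maximum.

$40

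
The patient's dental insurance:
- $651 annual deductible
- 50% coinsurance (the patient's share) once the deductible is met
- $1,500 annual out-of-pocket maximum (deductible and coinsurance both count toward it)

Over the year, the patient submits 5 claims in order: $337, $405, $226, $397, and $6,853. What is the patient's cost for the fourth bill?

$198.50

Claim 1 — $337: fully absorbed by the deductible. Patient owes $337 (running OOP $337).
Claim 2 — $405: $314 finishes the deductible; $91 goes to coinsurance; 50% of $91 = $45.50. Patient pays $359.50; OOP now $696.50.
Claim 3 — $226: deductible already satisfied, so patient's share is 50% × $226 = $113. Patient owes $113 (running OOP $809.50).
Claim 4 — $397: deductible met; 50% of $397 = $198.50. Patient owes $198.50 (running OOP $1,008).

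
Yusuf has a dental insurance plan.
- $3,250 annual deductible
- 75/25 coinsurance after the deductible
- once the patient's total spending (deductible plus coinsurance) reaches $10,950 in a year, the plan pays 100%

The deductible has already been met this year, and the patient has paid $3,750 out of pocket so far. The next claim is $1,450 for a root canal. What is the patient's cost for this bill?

$362.50

The deductible is already satisfied, so the full bill goes to coinsurance.
25% of $1,450 = $362.50 falls to the patient.
Total out-of-pocket so far would be $3,750 + $362.50 = $4,112.50, below the $10,950 cap — no reduction.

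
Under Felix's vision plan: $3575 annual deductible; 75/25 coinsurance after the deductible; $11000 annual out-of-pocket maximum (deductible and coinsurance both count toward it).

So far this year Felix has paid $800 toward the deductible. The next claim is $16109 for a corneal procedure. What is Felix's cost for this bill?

$6108.50

Remaining deductible: $3575 − $800 = $2775.
After the $2775 deductible portion, $16109 − $2775 = $13334 is subject to coinsurance.
25% of $13334 = $3333.50 falls to the member.
Member responsibility before any cap: $2775 + $3333.50 = $6108.50.
Year-to-date out-of-pocket becomes $800 + $6108.50 = $6908.50, still under the $11000 maximum, so no cap applies.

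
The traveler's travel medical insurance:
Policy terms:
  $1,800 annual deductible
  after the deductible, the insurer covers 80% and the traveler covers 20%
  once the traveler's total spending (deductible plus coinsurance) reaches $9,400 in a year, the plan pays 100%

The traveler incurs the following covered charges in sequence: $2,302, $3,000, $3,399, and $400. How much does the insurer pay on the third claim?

$2,719.20

Bill 1, $2,302: $1,800 finishes the deductible; $502 goes to coinsurance; 20% of $502 = $100.40. Traveler pays $1,900.40; OOP now $1,900.40. Insurer: $2,302 − $1,900.40 = $401.60.
Bill 2, $3,000: deductible already satisfied, so traveler's share is 20% × $3,000 = $600. Cost to traveler: $600. OOP to date $2,500.40. Insurer: $3,000 − $600 = $2,400.
Bill 3, $3,399: 20% coinsurance on $3,399 = $679.80. Traveler owes $679.80 (running OOP $3,180.20). Insurer: $3,399 − $679.80 = $2,719.20.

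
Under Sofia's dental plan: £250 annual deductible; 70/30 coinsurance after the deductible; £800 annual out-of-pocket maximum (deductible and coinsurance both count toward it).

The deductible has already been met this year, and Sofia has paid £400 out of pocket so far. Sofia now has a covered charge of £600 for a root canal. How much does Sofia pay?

£180

The deductible is already satisfied, so the full bill goes to coinsurance.
30% of £600 = £180 falls to the patient.
Total out-of-pocket so far would be £400 + £180 = £580, below the £800 cap — no reduction.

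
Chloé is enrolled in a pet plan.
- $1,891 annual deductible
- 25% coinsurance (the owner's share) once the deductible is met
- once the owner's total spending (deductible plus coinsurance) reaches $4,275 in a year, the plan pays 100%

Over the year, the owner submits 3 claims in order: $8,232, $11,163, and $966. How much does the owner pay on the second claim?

$798.75

Claim 1 ($8,232): $1,891 to deductible, leaving $6,341; 25% of $6,341 = $1,585.25. Owner pays $3,476.25; OOP now $3,476.25.
Claim 2 ($11,163): 25% coinsurance on $11,163 = $2,790.75. That would push OOP to $6,267, over the $4,275 cap, so owner pays $4,275 − $3,476.25 = $798.75.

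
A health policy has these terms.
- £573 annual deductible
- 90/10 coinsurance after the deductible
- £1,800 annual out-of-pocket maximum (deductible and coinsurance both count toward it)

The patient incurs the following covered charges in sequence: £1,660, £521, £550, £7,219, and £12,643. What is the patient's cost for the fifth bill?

£289.30

Bill 1, £1,660: £573 to deductible, leaving £1,087; patient's 10% is £108.70. Cost to patient: £681.70. OOP to date £681.70.
Bill 2, £521: deductible already satisfied, so patient's share is 10% × £521 = £52.10. Patient owes £52.10 (running OOP £733.80).
Bill 3, £550: 10% coinsurance on £550 = £55. Cost to patient: £55. OOP to date £788.80.
Bill 4, £7,219: deductible met; 10% of £7,219 = £721.90. Patient owes £721.90 (running OOP £1,510.70).
Bill 5, £12,643: deductible already satisfied, so patient's share is 10% × £12,643 = £1,264.30. OOP would hit £2,775 > £1,800, so the cap limits the patient to £1,800 − £1,510.70 = £289.30.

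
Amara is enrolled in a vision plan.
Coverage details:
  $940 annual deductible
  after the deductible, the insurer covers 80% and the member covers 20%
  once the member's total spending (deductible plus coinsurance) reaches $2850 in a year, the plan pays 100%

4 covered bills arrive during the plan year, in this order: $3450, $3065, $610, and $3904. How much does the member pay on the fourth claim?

Bill 1, $3450: $940 finishes the deductible; $2510 goes to coinsurance; 20% of $2510 = $502. Member owes $1442 (running OOP $1442).
Bill 2, $3065: 20% coinsurance on $3065 = $613. Member owes $613 (running OOP $2055).
Bill 3, $610: deductible met; 20% of $610 = $122. Cost to member: $122. OOP to date $2177.
Bill 4, $3904: deductible already satisfied, so member's share is 20% × $3904 = $780.80. That would push OOP to $2957.80, over the $2850 cap, so member pays $2850 − $2177 = $673.

$673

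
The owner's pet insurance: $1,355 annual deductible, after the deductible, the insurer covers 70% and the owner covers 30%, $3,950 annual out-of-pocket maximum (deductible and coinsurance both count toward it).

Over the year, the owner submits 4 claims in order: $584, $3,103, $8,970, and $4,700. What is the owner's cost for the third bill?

$1,895.40

Claim 1 ($584): fully absorbed by the deductible. Owner pays $584; OOP now $584.
Claim 2 ($3,103): $771 finishes the deductible; $2,332 goes to coinsurance; 30% of $2,332 = $699.60. Owner owes $1,470.60 (running OOP $2,054.60).
Claim 3 ($8,970): deductible met; 30% of $8,970 = $2,691. OOP would hit $4,745.60 > $3,950, so the cap limits the owner to $3,950 − $2,054.60 = $1,895.40.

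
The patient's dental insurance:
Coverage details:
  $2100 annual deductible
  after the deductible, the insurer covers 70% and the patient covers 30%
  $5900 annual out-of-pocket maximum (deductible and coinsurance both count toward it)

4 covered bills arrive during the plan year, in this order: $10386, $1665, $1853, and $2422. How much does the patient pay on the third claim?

$555.90

Bill 1, $10386: $2100 finishes the deductible; $8286 goes to coinsurance; coinsurance $8286 × 30% = $2485.80. Patient owes $4585.80 (running OOP $4585.80).
Bill 2, $1665: deductible already satisfied, so patient's share is 30% × $1665 = $499.50. Patient pays $499.50; OOP now $5085.30.
Bill 3, $1853: deductible met; 30% of $1853 = $555.90. Cost to patient: $555.90. OOP to date $5641.20.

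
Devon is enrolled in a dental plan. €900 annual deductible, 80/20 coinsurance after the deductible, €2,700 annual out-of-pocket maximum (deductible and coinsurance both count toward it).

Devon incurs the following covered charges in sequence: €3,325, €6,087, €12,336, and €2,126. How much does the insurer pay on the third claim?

Claim 1 (€3,325): €900 finishes the deductible; €2,425 goes to coinsurance; 20% of €2,425 = €485. Patient owes €1,385 (running OOP €1,385). Plan pays €3,325 − €1,385 = €1,940.
Claim 2 (€6,087): 20% coinsurance on €6,087 = €1,217.40. Patient pays €1,217.40; OOP now €2,602.40. Insurer: €6,087 − €1,217.40 = €4,869.60.
Claim 3 (€12,336): 20% coinsurance on €12,336 = €2,467.20. OOP would hit €5,069.60 > €2,700, so the cap limits the patient to €2,700 − €2,602.40 = €97.60. Plan pays €12,336 − €97.60 = €12,238.40.

€12,238.40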